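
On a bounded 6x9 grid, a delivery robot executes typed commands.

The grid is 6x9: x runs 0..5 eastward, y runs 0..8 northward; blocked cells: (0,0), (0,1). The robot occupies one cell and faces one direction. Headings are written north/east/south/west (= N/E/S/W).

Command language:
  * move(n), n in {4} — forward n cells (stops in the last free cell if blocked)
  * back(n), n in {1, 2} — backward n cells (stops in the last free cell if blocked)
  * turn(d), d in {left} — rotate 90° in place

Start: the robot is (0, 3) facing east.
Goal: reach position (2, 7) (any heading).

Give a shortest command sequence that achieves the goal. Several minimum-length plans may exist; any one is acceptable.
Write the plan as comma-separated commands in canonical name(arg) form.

t0: (0, 3) facing east
1. move(4) → (4, 3) facing east
2. back(2) → (2, 3) facing east
3. turn(left) → (2, 3) facing north
4. move(4) → (2, 7) facing north
shorter routes all fall short; 4 is best.

move(4), back(2), turn(left), move(4)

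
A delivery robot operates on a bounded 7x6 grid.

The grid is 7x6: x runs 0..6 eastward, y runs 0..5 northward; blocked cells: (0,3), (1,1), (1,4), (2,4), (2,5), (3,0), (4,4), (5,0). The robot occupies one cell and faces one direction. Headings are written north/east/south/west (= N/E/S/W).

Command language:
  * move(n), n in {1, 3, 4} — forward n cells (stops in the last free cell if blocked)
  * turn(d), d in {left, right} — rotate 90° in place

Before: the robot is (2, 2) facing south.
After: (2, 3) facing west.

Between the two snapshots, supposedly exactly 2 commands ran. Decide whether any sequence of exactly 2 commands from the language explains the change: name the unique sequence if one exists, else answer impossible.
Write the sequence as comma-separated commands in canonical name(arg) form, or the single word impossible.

impossible

every 2-command combo misses the target.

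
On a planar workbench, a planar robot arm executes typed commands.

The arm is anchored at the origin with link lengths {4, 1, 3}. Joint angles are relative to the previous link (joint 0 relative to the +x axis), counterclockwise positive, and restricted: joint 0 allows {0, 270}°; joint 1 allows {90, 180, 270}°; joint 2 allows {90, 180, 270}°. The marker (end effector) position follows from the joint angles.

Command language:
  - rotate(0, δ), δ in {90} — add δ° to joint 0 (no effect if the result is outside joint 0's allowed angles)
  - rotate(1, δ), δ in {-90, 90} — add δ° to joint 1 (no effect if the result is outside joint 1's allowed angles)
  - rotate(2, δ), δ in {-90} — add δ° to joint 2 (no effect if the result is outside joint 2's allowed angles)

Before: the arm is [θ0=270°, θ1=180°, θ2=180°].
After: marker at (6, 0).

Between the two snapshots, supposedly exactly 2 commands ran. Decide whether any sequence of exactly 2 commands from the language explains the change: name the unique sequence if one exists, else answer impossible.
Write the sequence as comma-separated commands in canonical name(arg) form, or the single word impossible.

initial: [θ0=270°, θ1=180°, θ2=180°]
step 1 (rotate(0, 90)): [θ0=0°, θ1=180°, θ2=180°]
step 2 (rotate(0, 90)): [θ0=0°, θ1=180°, θ2=180°]
all 16 alternatives checked — unique.

rotate(0, 90), rotate(0, 90)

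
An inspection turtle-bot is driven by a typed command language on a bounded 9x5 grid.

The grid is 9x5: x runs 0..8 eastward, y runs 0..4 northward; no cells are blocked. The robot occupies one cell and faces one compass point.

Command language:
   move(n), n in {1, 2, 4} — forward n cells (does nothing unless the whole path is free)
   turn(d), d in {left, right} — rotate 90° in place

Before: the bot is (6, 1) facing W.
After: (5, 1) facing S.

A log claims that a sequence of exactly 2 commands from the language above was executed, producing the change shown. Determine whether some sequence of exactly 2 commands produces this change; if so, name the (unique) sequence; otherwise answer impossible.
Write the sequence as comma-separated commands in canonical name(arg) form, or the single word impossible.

move(1), turn(left)

key: cell and facing (now S) both changed — the 2 commands mix motion and turning
initial: (6, 1) facing W
[1] after move(1): (5, 1) facing W
[2] after turn(left): (5, 1) facing S
all 25 alternatives checked — unique.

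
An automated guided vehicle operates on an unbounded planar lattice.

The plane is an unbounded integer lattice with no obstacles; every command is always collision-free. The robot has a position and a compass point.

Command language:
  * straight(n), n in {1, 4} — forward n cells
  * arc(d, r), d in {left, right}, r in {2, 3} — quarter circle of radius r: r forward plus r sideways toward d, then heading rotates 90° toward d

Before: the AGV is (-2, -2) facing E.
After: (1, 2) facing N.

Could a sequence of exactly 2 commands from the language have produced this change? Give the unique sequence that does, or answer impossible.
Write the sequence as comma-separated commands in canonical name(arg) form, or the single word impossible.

key: running straight(1) before arc(left, 3) would end elsewhere — order is forced
t0: (-2, -2) facing E
1. arc(left, 3) → (1, 1) facing N
2. straight(1) → (1, 2) facing N
no other 2-command option fits: unique.

arc(left, 3), straight(1)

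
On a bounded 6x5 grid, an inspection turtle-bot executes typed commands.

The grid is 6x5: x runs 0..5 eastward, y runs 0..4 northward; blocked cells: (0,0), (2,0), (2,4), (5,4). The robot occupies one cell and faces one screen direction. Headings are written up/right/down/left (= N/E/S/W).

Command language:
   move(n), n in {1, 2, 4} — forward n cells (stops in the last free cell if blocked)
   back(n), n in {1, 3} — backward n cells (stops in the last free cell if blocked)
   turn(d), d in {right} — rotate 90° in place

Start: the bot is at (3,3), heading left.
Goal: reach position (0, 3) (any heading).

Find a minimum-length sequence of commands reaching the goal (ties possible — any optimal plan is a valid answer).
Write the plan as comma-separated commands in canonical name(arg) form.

move(4)

from: at (3,3), heading left
t=1 move(4) ⇒ at (0,3), heading left
nothing shorter than 1 reaches the goal.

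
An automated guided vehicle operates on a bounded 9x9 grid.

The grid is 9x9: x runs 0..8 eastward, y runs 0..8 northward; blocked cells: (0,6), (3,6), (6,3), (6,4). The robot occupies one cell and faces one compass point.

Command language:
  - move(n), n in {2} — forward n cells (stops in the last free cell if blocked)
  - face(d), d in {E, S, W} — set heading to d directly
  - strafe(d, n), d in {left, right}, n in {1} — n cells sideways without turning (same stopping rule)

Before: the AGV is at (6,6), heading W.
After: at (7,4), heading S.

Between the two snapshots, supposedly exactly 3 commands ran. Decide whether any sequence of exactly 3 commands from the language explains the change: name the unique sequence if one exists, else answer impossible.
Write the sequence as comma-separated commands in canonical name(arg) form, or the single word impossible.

key: running move(2) before face(S) would end elsewhere — order is forced
t0: at (6,6), heading W
1. face(S) → at (6,6), heading S
2. strafe(left, 1) → at (7,6), heading S
3. move(2) → at (7,4), heading S
no rival 3-sequence matches.

face(S), strafe(left, 1), move(2)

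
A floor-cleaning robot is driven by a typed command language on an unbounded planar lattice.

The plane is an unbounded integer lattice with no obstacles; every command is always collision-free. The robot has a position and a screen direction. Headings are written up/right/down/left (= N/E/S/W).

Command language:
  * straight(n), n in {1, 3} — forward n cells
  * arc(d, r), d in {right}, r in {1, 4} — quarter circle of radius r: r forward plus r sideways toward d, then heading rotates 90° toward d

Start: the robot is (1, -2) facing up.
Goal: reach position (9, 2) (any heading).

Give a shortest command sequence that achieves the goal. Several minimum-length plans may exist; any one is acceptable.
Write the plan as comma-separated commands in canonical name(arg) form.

arc(right, 4), straight(1), straight(3)

t0: (1, -2) facing up
step 1 (arc(right, 4)): (5, 2) facing right
step 2 (straight(1)): (6, 2) facing right
step 3 (straight(3)): (9, 2) facing right
nothing shorter than 3 reaches the goal.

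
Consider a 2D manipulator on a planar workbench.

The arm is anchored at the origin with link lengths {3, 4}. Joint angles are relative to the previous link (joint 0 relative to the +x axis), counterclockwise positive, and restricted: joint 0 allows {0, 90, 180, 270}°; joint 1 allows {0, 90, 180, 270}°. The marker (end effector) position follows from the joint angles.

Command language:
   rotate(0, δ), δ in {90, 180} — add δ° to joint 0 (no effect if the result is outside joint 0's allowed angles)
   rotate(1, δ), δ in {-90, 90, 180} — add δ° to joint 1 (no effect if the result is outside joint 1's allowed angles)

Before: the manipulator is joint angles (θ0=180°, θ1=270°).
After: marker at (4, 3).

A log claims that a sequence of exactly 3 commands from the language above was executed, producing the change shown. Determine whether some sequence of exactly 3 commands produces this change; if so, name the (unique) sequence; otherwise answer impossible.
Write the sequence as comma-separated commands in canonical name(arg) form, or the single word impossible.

rotate(0, 90), rotate(0, 90), rotate(0, 90)

begin: joint angles (θ0=180°, θ1=270°)
[1] after rotate(0, 90): joint angles (θ0=270°, θ1=270°)
[2] after rotate(0, 90): joint angles (θ0=0°, θ1=270°)
[3] after rotate(0, 90): joint angles (θ0=90°, θ1=270°)
uniquely the one of 125 3-step routes that fits.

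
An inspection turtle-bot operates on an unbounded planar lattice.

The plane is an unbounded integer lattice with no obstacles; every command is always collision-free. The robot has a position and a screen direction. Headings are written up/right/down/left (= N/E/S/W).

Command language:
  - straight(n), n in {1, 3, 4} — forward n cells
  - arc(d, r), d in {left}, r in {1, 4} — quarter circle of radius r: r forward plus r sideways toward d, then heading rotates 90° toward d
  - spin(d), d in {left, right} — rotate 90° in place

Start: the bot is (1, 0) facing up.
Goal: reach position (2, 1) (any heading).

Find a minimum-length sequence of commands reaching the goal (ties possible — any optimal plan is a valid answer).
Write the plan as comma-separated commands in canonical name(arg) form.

spin(right), arc(left, 1)

begin: (1, 0) facing up
1. spin(right) → (1, 0) facing right
2. arc(left, 1) → (2, 1) facing up
nothing shorter than 2 reaches the goal.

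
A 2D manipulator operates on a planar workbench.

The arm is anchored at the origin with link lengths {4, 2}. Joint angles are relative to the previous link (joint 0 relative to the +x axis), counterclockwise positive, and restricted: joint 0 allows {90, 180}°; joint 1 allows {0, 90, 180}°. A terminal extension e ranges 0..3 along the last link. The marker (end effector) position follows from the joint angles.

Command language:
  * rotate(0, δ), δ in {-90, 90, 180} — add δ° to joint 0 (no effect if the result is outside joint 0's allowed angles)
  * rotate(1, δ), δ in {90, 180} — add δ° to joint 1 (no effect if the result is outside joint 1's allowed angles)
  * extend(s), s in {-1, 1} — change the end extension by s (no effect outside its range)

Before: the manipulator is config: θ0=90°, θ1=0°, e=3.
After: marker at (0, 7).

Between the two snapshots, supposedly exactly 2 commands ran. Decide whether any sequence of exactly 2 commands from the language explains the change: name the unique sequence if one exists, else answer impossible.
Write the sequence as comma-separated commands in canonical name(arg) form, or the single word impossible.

extend(-1), extend(-1)

from: config: θ0=90°, θ1=0°, e=3
1. extend(-1) → config: θ0=90°, θ1=0°, e=2
2. extend(-1) → config: θ0=90°, θ1=0°, e=1
all 49 alternatives checked — unique.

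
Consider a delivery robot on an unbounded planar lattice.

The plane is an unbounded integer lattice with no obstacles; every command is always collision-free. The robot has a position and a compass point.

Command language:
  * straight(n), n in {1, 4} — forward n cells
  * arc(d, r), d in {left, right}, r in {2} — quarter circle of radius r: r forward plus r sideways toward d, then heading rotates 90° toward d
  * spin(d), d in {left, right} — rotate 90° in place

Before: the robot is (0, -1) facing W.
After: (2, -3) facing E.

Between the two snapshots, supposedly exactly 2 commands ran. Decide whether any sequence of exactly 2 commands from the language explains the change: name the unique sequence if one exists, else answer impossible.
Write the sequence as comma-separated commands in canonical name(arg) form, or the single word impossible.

spin(left), arc(left, 2)

key: order matters: swapping spin(left) and arc(left, 2) lands elsewhere
t0: (0, -1) facing W
t=1 spin(left) ⇒ (0, -1) facing S
t=2 arc(left, 2) ⇒ (2, -3) facing E
all 36 alternatives checked — unique.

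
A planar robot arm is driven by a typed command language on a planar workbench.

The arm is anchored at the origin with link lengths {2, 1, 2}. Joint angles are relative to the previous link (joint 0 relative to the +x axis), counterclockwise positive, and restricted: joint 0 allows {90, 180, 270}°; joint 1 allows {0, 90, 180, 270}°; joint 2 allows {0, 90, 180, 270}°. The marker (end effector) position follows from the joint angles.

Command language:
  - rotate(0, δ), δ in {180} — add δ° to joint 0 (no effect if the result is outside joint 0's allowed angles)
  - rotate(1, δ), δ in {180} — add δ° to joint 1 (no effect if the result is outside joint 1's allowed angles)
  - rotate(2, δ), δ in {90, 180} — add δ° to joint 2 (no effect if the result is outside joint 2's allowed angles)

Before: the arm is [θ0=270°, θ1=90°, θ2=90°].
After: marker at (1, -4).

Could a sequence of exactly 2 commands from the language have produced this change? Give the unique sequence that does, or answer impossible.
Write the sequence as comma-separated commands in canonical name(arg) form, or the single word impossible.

initial: [θ0=270°, θ1=90°, θ2=90°]
t=1 rotate(2, 90) ⇒ [θ0=270°, θ1=90°, θ2=180°]
t=2 rotate(2, 90) ⇒ [θ0=270°, θ1=90°, θ2=270°]
all 16 alternatives checked — unique.

rotate(2, 90), rotate(2, 90)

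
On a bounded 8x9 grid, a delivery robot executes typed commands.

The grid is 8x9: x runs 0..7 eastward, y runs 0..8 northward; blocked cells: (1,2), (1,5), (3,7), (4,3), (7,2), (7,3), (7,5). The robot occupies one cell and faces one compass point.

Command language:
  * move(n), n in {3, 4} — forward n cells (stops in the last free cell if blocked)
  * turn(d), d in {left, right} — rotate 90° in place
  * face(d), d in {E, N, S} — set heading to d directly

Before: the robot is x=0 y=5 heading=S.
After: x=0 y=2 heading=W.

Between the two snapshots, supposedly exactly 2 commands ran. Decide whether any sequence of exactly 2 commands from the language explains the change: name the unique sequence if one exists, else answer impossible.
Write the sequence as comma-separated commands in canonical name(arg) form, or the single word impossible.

move(3), turn(right)

key: position moved to (0,2) AND the heading swung to W — translation plus rotation needed
begin: x=0 y=5 heading=S
t=1 move(3) ⇒ x=0 y=2 heading=S
t=2 turn(right) ⇒ x=0 y=2 heading=W
all 49 alternatives checked — unique.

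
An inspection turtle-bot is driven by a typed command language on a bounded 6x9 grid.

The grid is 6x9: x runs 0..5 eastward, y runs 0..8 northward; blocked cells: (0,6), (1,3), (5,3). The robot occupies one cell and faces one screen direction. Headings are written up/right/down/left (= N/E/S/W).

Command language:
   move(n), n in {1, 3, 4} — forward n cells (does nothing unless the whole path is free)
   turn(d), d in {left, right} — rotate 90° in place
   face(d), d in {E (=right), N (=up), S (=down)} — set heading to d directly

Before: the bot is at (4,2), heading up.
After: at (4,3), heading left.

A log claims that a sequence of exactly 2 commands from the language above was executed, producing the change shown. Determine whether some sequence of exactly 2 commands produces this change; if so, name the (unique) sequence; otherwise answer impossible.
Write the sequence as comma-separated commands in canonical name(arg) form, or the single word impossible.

key: position moved to (4,3) AND the heading swung to W — translation plus rotation needed
from: at (4,2), heading up
t=1 move(1) ⇒ at (4,3), heading up
t=2 turn(left) ⇒ at (4,3), heading left
no rival 2-sequence matches.

move(1), turn(left)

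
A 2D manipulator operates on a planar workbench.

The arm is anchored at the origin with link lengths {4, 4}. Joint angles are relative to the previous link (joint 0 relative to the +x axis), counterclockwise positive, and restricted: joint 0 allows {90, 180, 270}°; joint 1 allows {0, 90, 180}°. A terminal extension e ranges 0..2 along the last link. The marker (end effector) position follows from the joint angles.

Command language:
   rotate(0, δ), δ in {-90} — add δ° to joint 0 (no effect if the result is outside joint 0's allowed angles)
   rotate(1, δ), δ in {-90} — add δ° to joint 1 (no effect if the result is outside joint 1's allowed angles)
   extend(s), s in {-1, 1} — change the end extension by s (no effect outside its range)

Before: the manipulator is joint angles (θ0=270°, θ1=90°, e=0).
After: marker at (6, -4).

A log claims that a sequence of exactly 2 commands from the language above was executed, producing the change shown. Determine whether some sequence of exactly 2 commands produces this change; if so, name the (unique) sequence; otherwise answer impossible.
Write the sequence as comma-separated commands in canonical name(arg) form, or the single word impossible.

start: joint angles (θ0=270°, θ1=90°, e=0)
step 1 (extend(1)): joint angles (θ0=270°, θ1=90°, e=1)
step 2 (extend(1)): joint angles (θ0=270°, θ1=90°, e=2)
uniquely the one of 16 2-step routes that fits.

extend(1), extend(1)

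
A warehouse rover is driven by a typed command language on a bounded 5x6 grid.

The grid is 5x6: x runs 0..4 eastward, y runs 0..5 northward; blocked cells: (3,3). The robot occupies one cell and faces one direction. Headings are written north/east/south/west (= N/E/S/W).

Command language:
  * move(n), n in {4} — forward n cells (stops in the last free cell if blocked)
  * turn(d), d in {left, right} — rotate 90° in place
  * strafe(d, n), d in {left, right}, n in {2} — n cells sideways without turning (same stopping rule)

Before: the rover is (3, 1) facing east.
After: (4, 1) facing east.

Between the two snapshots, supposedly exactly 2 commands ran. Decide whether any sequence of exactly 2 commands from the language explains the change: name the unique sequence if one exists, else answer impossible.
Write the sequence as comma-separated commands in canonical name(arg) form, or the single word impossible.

key: the first move(4) runs into the grid edge before its full distance
begin: (3, 1) facing east
[1] after move(4): (4, 1) facing east
[2] after move(4): (4, 1) facing east
no rival 2-sequence matches.

move(4), move(4)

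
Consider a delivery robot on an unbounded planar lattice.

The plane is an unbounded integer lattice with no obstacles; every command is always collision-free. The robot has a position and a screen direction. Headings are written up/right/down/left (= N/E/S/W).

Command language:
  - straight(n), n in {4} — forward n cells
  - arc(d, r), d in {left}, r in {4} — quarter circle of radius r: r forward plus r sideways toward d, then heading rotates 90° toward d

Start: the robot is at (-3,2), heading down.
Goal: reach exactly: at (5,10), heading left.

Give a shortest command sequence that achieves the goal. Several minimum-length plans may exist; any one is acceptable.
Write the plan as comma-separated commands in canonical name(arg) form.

start: at (-3,2), heading down
1. arc(left, 4) → at (1,-2), heading right
2. straight(4) → at (5,-2), heading right
3. arc(left, 4) → at (9,2), heading up
4. straight(4) → at (9,6), heading up
5. arc(left, 4) → at (5,10), heading left
shorter routes all fall short; 5 is best.

arc(left, 4), straight(4), arc(left, 4), straight(4), arc(left, 4)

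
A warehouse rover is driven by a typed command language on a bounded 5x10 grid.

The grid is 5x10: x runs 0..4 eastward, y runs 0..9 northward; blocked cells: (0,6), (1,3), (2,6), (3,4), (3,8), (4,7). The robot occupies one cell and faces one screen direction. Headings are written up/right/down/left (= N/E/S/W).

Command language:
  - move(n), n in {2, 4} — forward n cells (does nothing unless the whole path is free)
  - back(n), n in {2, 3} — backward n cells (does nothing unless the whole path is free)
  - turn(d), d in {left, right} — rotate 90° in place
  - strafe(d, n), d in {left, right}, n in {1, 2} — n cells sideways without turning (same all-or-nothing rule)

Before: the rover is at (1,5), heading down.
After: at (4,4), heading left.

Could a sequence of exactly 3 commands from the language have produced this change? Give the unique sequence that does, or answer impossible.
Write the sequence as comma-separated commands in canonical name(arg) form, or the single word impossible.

key: cell and facing (now W) both changed — the 3 commands mix motion and turning
t0: at (1,5), heading down
step 1 (turn(right)): at (1,5), heading left
step 2 (back(3)): at (4,5), heading left
step 3 (strafe(left, 1)): at (4,4), heading left
all 1000 alternatives checked — unique.

turn(right), back(3), strafe(left, 1)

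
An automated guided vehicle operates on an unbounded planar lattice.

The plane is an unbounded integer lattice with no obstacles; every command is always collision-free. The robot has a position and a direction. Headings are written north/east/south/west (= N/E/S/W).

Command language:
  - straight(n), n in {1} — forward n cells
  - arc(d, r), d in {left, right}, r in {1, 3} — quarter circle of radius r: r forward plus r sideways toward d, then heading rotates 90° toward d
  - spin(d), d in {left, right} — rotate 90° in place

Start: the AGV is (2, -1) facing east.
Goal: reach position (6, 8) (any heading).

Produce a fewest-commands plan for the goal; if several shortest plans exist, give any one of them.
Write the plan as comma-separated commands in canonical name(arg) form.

start: (2, -1) facing east
step 1 (straight(1)): (3, -1) facing east
step 2 (arc(left, 3)): (6, 2) facing north
step 3 (spin(right)): (6, 2) facing east
step 4 (arc(left, 3)): (9, 5) facing north
step 5 (arc(left, 3)): (6, 8) facing west
no 4-step plan works, so 5 is optimal.

straight(1), arc(left, 3), spin(right), arc(left, 3), arc(left, 3)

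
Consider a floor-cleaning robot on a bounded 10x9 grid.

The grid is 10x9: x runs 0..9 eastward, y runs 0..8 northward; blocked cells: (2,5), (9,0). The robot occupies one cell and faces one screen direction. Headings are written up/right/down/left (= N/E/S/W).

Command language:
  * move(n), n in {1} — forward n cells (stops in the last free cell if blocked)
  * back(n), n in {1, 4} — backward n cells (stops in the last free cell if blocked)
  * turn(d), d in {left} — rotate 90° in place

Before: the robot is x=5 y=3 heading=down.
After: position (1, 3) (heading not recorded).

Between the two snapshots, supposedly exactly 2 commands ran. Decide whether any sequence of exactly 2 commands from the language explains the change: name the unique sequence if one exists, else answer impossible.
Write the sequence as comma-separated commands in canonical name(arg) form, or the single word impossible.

key: order matters: swapping turn(left) and back(4) lands elsewhere
initial: x=5 y=3 heading=down
t=1 turn(left) ⇒ x=5 y=3 heading=right
t=2 back(4) ⇒ x=1 y=3 heading=right
all 16 alternatives checked — unique.

turn(left), back(4)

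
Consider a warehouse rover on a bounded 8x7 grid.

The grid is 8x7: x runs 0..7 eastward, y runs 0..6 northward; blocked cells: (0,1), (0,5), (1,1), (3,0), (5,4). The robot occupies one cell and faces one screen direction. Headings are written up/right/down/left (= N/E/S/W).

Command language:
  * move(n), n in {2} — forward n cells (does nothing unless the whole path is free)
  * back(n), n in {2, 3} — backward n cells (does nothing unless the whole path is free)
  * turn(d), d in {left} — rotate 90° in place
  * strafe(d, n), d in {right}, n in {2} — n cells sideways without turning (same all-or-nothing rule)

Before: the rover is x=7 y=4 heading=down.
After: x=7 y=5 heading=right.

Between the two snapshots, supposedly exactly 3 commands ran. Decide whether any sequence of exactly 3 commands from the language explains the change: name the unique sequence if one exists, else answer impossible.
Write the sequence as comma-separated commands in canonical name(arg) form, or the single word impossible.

key: order matters: swapping move(2) and turn(left) lands elsewhere
begin: x=7 y=4 heading=down
t=1 move(2) ⇒ x=7 y=2 heading=down
t=2 back(3) ⇒ x=7 y=5 heading=down
t=3 turn(left) ⇒ x=7 y=5 heading=right
uniquely the one of 125 3-step routes that fits.

move(2), back(3), turn(left)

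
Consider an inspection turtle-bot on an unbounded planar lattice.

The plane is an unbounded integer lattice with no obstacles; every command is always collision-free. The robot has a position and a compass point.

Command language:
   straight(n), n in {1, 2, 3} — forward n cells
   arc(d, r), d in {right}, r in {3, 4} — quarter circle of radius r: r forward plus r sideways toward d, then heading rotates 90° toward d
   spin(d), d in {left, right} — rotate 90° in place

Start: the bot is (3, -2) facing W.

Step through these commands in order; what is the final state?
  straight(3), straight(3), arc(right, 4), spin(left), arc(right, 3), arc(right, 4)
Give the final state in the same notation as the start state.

initial: (3, -2) facing W
1. straight(3) → (0, -2) facing W
2. straight(3) → (-3, -2) facing W
3. arc(right, 4) → (-7, 2) facing N
4. spin(left) → (-7, 2) facing W
5. arc(right, 3) → (-10, 5) facing N
6. arc(right, 4) → (-6, 9) facing E

(-6, 9) facing E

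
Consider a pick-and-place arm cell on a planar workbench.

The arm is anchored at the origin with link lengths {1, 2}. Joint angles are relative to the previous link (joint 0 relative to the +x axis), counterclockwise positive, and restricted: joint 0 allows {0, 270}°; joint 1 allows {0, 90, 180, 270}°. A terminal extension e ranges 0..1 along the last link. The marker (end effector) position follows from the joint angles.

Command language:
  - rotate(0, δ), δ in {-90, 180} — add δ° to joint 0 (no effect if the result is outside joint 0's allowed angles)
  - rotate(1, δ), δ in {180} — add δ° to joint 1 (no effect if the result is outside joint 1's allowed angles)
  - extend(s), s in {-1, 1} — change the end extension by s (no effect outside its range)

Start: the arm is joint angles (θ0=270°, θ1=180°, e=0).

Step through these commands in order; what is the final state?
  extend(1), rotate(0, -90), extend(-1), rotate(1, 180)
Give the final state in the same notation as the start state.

joint angles (θ0=270°, θ1=0°, e=0)

initial: joint angles (θ0=270°, θ1=180°, e=0)
1. extend(1) → joint angles (θ0=270°, θ1=180°, e=1)
2. rotate(0, -90) → joint angles (θ0=270°, θ1=180°, e=1)
3. extend(-1) → joint angles (θ0=270°, θ1=180°, e=0)
4. rotate(1, 180) → joint angles (θ0=270°, θ1=0°, e=0)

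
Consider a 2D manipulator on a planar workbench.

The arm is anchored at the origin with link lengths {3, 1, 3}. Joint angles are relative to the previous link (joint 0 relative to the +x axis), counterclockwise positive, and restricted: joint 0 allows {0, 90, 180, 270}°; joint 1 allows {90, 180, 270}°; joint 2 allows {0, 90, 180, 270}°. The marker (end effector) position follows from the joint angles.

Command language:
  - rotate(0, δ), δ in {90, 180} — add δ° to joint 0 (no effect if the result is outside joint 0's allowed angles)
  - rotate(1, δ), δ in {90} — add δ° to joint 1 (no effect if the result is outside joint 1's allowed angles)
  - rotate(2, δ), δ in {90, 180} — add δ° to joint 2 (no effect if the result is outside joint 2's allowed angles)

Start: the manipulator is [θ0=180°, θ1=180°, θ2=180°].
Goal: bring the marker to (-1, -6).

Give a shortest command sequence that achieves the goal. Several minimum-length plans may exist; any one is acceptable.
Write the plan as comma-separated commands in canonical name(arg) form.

rotate(1, 90), rotate(2, 180), rotate(2, 90), rotate(0, 90)

from: [θ0=180°, θ1=180°, θ2=180°]
1. rotate(1, 90) → [θ0=180°, θ1=270°, θ2=180°]
2. rotate(2, 180) → [θ0=180°, θ1=270°, θ2=0°]
3. rotate(2, 90) → [θ0=180°, θ1=270°, θ2=90°]
4. rotate(0, 90) → [θ0=270°, θ1=270°, θ2=90°]
shorter routes all fall short; 4 is best.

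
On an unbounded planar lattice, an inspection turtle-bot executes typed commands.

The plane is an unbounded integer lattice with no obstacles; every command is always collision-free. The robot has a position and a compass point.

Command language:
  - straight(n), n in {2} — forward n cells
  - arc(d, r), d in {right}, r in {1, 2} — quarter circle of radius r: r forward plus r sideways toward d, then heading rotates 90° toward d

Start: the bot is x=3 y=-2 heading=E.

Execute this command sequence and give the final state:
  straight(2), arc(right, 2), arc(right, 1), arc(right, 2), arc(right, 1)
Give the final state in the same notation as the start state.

t0: x=3 y=-2 heading=E
[1] after straight(2): x=5 y=-2 heading=E
[2] after arc(right, 2): x=7 y=-4 heading=S
[3] after arc(right, 1): x=6 y=-5 heading=W
[4] after arc(right, 2): x=4 y=-3 heading=N
[5] after arc(right, 1): x=5 y=-2 heading=E

x=5 y=-2 heading=E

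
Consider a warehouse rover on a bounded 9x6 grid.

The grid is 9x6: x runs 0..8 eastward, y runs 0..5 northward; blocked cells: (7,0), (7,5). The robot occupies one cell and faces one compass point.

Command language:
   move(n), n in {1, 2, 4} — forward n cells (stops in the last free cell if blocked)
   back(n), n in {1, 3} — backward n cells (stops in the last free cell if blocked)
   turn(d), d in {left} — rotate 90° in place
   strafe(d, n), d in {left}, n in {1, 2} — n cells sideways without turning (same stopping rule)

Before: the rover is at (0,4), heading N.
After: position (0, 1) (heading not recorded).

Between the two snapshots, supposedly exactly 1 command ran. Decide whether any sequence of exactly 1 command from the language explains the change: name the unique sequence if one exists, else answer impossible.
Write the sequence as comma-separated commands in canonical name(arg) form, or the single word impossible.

back(3)

t0: at (0,4), heading N
step 1 (back(3)): at (0,1), heading N
all 8 alternatives checked — unique.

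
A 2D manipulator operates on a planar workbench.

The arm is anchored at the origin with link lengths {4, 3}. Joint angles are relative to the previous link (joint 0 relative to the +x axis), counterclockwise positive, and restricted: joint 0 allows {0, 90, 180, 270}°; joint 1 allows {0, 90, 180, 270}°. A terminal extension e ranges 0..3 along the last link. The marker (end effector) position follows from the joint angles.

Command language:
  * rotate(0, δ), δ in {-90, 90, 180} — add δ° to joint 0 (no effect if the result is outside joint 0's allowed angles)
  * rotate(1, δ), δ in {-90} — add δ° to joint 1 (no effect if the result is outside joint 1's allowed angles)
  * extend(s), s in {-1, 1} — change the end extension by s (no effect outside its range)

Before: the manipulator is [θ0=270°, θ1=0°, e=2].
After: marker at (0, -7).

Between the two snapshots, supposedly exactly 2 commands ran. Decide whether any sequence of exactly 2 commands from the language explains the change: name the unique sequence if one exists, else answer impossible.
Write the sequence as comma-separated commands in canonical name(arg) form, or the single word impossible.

from: [θ0=270°, θ1=0°, e=2]
t=1 extend(-1) ⇒ [θ0=270°, θ1=0°, e=1]
t=2 extend(-1) ⇒ [θ0=270°, θ1=0°, e=0]
all 36 alternatives checked — unique.

extend(-1), extend(-1)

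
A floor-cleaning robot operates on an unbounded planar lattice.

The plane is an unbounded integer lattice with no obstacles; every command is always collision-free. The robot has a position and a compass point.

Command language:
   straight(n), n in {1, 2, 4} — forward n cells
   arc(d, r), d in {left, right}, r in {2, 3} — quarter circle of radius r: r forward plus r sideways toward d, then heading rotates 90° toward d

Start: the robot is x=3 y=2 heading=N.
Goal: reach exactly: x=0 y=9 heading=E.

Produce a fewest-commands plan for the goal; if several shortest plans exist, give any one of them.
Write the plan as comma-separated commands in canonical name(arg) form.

start: x=3 y=2 heading=N
step 1 (arc(left, 3)): x=0 y=5 heading=W
step 2 (arc(right, 2)): x=-2 y=7 heading=N
step 3 (arc(right, 2)): x=0 y=9 heading=E
minimal: 3 command(s), checked below 3.

arc(left, 3), arc(right, 2), arc(right, 2)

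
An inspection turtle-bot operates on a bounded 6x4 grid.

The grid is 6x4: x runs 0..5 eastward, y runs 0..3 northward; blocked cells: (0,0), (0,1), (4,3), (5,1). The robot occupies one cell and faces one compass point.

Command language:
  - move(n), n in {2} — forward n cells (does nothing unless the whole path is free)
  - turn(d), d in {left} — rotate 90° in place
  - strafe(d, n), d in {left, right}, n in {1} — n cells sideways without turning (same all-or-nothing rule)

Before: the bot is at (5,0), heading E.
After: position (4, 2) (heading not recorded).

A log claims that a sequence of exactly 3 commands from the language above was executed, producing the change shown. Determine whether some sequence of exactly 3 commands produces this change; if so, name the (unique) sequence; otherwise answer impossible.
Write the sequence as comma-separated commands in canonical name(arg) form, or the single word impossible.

key: order matters: swapping turn(left) and move(2) lands elsewhere
t0: at (5,0), heading E
t=1 turn(left) ⇒ at (5,0), heading N
t=2 strafe(left, 1) ⇒ at (4,0), heading N
t=3 move(2) ⇒ at (4,2), heading N
uniquely the one of 64 3-step routes that fits.

turn(left), strafe(left, 1), move(2)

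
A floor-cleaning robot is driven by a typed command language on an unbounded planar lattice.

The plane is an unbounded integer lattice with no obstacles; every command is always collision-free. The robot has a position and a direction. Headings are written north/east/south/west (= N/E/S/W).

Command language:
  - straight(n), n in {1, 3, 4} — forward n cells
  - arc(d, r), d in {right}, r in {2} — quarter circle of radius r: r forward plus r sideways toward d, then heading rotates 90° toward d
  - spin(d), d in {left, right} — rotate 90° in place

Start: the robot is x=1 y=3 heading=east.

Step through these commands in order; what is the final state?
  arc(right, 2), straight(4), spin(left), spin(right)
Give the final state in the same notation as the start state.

t0: x=1 y=3 heading=east
t=1 arc(right, 2) ⇒ x=3 y=1 heading=south
t=2 straight(4) ⇒ x=3 y=-3 heading=south
t=3 spin(left) ⇒ x=3 y=-3 heading=east
t=4 spin(right) ⇒ x=3 y=-3 heading=south

x=3 y=-3 heading=south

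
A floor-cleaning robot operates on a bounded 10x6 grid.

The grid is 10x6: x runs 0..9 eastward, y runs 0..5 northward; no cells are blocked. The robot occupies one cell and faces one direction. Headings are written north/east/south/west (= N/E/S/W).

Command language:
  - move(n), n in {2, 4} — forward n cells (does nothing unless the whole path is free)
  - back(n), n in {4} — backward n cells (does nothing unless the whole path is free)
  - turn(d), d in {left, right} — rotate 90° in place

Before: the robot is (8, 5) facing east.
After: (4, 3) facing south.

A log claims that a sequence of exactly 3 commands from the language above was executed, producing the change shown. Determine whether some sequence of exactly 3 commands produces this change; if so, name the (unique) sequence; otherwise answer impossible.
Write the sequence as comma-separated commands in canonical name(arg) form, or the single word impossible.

key: position moved to (4,3) AND the heading swung to S — translation plus rotation needed
start: (8, 5) facing east
t=1 back(4) ⇒ (4, 5) facing east
t=2 turn(right) ⇒ (4, 5) facing south
t=3 move(2) ⇒ (4, 3) facing south
no other 3-command option fits: unique.

back(4), turn(right), move(2)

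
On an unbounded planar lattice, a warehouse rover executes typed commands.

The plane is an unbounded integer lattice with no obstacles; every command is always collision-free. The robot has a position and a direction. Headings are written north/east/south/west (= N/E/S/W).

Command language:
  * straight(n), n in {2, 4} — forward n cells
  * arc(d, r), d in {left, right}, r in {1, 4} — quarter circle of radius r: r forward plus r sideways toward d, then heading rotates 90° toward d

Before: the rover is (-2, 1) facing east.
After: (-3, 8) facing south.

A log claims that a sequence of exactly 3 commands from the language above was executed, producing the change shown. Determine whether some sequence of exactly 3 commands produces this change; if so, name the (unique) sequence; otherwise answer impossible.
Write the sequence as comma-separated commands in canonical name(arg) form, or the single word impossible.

key: order matters: swapping arc(left, 4) and arc(left, 1) lands elsewhere
from: (-2, 1) facing east
1. arc(left, 4) → (2, 5) facing north
2. arc(left, 4) → (-2, 9) facing west
3. arc(left, 1) → (-3, 8) facing south
no other 3-command option fits: unique.

arc(left, 4), arc(left, 4), arc(left, 1)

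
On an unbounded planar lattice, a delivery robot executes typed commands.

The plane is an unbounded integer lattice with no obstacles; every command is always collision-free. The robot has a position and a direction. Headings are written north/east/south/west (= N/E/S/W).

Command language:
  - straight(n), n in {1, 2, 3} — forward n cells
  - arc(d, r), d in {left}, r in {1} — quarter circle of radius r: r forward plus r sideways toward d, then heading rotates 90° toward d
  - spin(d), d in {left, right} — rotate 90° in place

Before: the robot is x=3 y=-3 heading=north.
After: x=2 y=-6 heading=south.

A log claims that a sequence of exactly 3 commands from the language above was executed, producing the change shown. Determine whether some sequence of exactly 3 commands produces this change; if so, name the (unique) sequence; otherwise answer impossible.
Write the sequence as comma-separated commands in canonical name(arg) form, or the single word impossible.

key: order matters: swapping spin(left) and straight(2) lands elsewhere
from: x=3 y=-3 heading=north
[1] after spin(left): x=3 y=-3 heading=west
[2] after arc(left, 1): x=2 y=-4 heading=south
[3] after straight(2): x=2 y=-6 heading=south
no other 3-command option fits: unique.

spin(left), arc(left, 1), straight(2)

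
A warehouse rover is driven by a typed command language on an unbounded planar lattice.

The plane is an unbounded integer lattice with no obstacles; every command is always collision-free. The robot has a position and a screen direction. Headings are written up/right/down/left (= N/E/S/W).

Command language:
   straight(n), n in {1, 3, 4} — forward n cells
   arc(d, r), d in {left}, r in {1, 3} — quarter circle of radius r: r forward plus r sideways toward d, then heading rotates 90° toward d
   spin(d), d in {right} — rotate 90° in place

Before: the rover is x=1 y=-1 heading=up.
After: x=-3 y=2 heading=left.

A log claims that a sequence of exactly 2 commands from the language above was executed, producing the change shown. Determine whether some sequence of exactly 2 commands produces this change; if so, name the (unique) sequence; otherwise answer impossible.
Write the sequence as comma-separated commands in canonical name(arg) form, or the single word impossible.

arc(left, 3), straight(1)

key: running straight(1) before arc(left, 3) would end elsewhere — order is forced
start: x=1 y=-1 heading=up
1. arc(left, 3) → x=-2 y=2 heading=left
2. straight(1) → x=-3 y=2 heading=left
no rival 2-sequence matches.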